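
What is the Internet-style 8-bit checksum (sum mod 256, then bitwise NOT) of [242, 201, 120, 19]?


Sum = 582 mod 256 = 70
Complement = 185

185


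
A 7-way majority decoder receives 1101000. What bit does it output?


Ones: 3 out of 7
Threshold: 4

0 (3/7 voted 1)


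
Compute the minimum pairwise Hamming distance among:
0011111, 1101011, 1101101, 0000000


Comparing all pairs, minimum distance: 2
Can detect 1 errors, correct 0 errors

2


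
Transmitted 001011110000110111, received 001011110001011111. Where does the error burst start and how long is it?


XOR: 000000000001101000

Burst at position 11, length 4


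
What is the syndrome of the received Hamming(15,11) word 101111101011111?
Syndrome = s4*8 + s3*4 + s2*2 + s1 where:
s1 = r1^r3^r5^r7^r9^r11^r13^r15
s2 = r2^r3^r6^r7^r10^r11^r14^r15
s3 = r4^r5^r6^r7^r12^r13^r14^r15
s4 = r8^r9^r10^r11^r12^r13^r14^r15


s1=0, s2=0, s3=0, s4=0

Syndrome = 0 (no error)


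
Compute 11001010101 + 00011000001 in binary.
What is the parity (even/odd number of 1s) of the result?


11001010101 = 1621
00011000001 = 193
Sum = 1814 = 11100010110
1s count = 6

even parity (6 ones in 11100010110)


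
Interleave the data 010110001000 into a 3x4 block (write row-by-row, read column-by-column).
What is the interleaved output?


Matrix:
  0101
  1000
  1000
Read columns: 011100000100

011100000100


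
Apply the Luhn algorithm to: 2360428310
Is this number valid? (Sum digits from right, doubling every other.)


Luhn sum = 32
32 mod 10 = 2

Invalid (Luhn sum mod 10 = 2)


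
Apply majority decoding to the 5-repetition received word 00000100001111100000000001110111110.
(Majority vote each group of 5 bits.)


Groups: 00000, 10000, 11111, 00000, 00000, 11101, 11110
Majority votes: 0010011

0010011


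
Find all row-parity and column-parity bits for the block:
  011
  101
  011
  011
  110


Row parities: 00000
Column parities: 000

Row P: 00000, Col P: 000, Corner: 0


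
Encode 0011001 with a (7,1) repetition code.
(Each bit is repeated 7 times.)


Each bit -> 7 copies

0000000000000011111111111111000000000000001111111


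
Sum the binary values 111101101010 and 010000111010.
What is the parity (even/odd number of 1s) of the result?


111101101010 = 3946
010000111010 = 1082
Sum = 5028 = 1001110100100
1s count = 6

even parity (6 ones in 1001110100100)


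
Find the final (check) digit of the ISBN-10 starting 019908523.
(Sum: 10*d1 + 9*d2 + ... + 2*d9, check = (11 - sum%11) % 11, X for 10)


Weighted sum: 216
216 mod 11 = 7

Check digit: 4


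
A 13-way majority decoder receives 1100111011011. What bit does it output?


Ones: 9 out of 13
Threshold: 7

1 (9/13 voted 1)


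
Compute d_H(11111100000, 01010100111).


XOR: 10101000111
Count of 1s: 6

6


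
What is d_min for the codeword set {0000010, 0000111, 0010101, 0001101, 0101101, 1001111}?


Comparing all pairs, minimum distance: 1
Can detect 0 errors, correct 0 errors

1


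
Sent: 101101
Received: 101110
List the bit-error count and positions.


XOR: 000011

2 error(s) at position(s): 4, 5


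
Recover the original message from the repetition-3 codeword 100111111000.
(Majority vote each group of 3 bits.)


Groups: 100, 111, 111, 000
Majority votes: 0110

0110


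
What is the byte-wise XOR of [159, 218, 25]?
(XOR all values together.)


XOR chain: 159 ^ 218 ^ 25 = 92

92


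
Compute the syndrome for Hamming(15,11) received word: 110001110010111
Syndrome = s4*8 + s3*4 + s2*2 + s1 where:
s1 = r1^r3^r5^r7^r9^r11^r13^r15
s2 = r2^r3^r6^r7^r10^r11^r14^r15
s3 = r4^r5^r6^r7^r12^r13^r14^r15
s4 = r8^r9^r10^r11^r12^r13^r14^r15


s1=1, s2=0, s3=1, s4=1

Syndrome = 13 (error at position 13)


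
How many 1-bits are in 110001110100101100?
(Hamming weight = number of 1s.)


Counting 1s in 110001110100101100

9


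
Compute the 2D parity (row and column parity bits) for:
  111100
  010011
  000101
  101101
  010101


Row parities: 01001
Column parities: 010010

Row P: 01001, Col P: 010010, Corner: 0


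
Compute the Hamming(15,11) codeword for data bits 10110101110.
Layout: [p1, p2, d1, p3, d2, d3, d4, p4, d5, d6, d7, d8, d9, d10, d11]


Parity bits: p1=1, p2=1, p3=1, p4=0

111101100101110


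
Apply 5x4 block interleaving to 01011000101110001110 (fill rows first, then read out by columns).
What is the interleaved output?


Matrix:
  0101
  1000
  1011
  1000
  1110
Read columns: 01111100010010110100

01111100010010110100


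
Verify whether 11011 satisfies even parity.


Number of 1s: 4

Yes, parity is correct (4 ones)


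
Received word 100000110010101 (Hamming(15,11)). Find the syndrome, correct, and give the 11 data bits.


Syndrome = 7: error at position 7

Data: 00000010101 (corrected bit 7)


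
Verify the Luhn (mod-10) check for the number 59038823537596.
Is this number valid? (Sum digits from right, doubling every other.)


Luhn sum = 64
64 mod 10 = 4

Invalid (Luhn sum mod 10 = 4)


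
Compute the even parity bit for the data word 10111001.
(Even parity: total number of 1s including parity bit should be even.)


Number of 1s in data: 5
Parity bit: 1

1


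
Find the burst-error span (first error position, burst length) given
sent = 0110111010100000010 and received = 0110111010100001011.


XOR: 0000000000000001001

Burst at position 15, length 4


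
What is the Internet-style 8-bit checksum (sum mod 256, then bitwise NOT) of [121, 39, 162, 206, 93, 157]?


Sum = 778 mod 256 = 10
Complement = 245

245


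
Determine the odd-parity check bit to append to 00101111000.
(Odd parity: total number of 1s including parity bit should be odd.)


Number of 1s in data: 5
Parity bit: 0

0


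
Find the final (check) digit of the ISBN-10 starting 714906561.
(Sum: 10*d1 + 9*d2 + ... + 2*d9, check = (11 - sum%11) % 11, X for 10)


Weighted sum: 244
244 mod 11 = 2

Check digit: 9


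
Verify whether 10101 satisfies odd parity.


Number of 1s: 3

Yes, parity is correct (3 ones)


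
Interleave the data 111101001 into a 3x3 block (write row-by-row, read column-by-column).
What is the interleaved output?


Matrix:
  111
  101
  001
Read columns: 110100111

110100111


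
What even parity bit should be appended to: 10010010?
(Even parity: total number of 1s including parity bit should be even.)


Number of 1s in data: 3
Parity bit: 1

1


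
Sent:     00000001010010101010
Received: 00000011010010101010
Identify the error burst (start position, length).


XOR: 00000010000000000000

Burst at position 6, length 1


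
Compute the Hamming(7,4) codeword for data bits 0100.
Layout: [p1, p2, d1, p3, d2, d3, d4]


Parity bits: p1=1, p2=0, p3=1

1001100


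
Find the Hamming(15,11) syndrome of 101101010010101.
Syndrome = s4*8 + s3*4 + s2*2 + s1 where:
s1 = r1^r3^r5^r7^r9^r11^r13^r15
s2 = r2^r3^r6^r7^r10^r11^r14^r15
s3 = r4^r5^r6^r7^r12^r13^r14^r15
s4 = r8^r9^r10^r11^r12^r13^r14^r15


s1=1, s2=0, s3=0, s4=0

Syndrome = 1 (error at position 1)


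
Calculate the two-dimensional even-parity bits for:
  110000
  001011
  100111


Row parities: 010
Column parities: 011100

Row P: 010, Col P: 011100, Corner: 1


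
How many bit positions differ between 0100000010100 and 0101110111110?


XOR: 0001110101010
Count of 1s: 6

6


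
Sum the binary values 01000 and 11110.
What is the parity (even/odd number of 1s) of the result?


01000 = 8
11110 = 30
Sum = 38 = 100110
1s count = 3

odd parity (3 ones in 100110)


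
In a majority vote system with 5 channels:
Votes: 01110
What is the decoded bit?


Ones: 3 out of 5
Threshold: 3

1 (3/5 voted 1)


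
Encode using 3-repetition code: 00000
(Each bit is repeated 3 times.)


Each bit -> 3 copies

000000000000000


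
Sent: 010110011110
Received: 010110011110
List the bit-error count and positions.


XOR: 000000000000

0 errors (received matches sent)


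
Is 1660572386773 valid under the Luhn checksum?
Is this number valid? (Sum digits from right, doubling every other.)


Luhn sum = 54
54 mod 10 = 4

Invalid (Luhn sum mod 10 = 4)


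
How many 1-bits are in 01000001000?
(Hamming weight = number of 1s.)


Counting 1s in 01000001000

2


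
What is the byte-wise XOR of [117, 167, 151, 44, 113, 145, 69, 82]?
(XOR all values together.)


XOR chain: 117 ^ 167 ^ 151 ^ 44 ^ 113 ^ 145 ^ 69 ^ 82 = 158

158


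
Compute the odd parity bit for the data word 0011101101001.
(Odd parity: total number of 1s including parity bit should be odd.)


Number of 1s in data: 7
Parity bit: 0

0


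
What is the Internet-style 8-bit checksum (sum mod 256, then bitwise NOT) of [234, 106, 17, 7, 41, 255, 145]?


Sum = 805 mod 256 = 37
Complement = 218

218


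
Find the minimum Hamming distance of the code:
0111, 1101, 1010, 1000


Comparing all pairs, minimum distance: 1
Can detect 0 errors, correct 0 errors

1


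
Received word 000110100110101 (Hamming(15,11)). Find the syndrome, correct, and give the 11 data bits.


Syndrome = 5: error at position 5

Data: 00010110101 (corrected bit 5)


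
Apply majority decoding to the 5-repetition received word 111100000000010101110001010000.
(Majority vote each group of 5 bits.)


Groups: 11110, 00000, 00010, 10111, 00010, 10000
Majority votes: 100100

100100


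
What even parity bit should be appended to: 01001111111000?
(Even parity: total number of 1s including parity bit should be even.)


Number of 1s in data: 8
Parity bit: 0

0


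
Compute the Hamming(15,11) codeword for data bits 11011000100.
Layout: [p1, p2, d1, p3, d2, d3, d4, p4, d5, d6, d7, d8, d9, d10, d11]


Parity bits: p1=1, p2=0, p3=1, p4=0

101110101000100


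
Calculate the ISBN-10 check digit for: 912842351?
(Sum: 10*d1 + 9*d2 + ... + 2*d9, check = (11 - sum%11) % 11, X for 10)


Weighted sum: 234
234 mod 11 = 3

Check digit: 8


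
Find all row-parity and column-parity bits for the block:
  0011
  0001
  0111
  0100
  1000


Row parities: 01111
Column parities: 1001

Row P: 01111, Col P: 1001, Corner: 0


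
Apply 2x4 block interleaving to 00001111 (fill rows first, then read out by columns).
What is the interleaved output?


Matrix:
  0000
  1111
Read columns: 01010101

01010101


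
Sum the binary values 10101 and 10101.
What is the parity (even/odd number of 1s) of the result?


10101 = 21
10101 = 21
Sum = 42 = 101010
1s count = 3

odd parity (3 ones in 101010)


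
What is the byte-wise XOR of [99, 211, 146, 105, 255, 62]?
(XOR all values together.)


XOR chain: 99 ^ 211 ^ 146 ^ 105 ^ 255 ^ 62 = 138

138


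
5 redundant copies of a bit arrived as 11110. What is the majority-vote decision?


Ones: 4 out of 5
Threshold: 3

1 (4/5 voted 1)


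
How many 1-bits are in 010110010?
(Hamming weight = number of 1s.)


Counting 1s in 010110010

4


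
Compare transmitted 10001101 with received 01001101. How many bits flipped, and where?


XOR: 11000000

2 error(s) at position(s): 0, 1


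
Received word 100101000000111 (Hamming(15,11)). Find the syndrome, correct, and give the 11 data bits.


Syndrome = 15: error at position 15

Data: 00100000110 (corrected bit 15)


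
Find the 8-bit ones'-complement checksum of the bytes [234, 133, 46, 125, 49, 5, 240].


Sum = 832 mod 256 = 64
Complement = 191

191


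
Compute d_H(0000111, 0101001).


XOR: 0101110
Count of 1s: 4

4


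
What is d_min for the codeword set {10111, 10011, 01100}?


Comparing all pairs, minimum distance: 1
Can detect 0 errors, correct 0 errors

1


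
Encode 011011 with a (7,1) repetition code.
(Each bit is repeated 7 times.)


Each bit -> 7 copies

000000011111111111111000000011111111111111


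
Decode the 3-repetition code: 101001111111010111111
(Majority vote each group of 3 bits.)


Groups: 101, 001, 111, 111, 010, 111, 111
Majority votes: 1011011

1011011


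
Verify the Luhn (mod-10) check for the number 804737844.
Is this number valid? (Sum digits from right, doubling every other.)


Luhn sum = 45
45 mod 10 = 5

Invalid (Luhn sum mod 10 = 5)


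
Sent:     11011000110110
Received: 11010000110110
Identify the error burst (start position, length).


XOR: 00001000000000

Burst at position 4, length 1


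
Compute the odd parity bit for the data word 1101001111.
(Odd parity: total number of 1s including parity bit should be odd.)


Number of 1s in data: 7
Parity bit: 0

0


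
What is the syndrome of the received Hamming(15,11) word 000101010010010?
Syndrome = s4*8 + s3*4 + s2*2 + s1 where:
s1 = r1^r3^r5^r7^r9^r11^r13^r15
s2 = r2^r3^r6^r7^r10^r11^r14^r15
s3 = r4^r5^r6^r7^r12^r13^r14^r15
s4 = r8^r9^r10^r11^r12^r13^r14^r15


s1=1, s2=1, s3=1, s4=1

Syndrome = 15 (error at position 15)


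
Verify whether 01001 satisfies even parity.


Number of 1s: 2

Yes, parity is correct (2 ones)


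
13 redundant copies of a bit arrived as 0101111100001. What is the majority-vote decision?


Ones: 7 out of 13
Threshold: 7

1 (7/13 voted 1)


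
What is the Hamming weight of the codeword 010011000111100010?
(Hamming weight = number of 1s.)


Counting 1s in 010011000111100010

8


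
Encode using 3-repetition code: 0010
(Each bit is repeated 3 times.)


Each bit -> 3 copies

000000111000


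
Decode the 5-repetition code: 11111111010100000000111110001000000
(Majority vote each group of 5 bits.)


Groups: 11111, 11101, 01000, 00000, 11111, 00010, 00000
Majority votes: 1100100

1100100


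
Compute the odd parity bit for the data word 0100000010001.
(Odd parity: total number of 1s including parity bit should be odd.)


Number of 1s in data: 3
Parity bit: 0

0


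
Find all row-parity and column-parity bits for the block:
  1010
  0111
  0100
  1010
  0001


Row parities: 01101
Column parities: 0010

Row P: 01101, Col P: 0010, Corner: 1


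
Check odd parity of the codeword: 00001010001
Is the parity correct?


Number of 1s: 3

Yes, parity is correct (3 ones)


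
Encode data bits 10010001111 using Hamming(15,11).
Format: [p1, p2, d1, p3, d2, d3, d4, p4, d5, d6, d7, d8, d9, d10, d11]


Parity bits: p1=0, p2=0, p3=1, p4=0

001100100001111


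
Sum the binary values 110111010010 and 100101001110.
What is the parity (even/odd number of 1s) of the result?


110111010010 = 3538
100101001110 = 2382
Sum = 5920 = 1011100100000
1s count = 5

odd parity (5 ones in 1011100100000)


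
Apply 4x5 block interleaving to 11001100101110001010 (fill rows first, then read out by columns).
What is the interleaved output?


Matrix:
  11001
  10010
  11100
  01010
Read columns: 11101011001001011000

11101011001001011000


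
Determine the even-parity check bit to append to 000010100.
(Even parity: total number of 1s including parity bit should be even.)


Number of 1s in data: 2
Parity bit: 0

0


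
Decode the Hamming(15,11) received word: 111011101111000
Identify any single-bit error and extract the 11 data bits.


Syndrome = 0: no error detected

Data: 11111111000 (no errors)


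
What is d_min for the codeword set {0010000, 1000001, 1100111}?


Comparing all pairs, minimum distance: 3
Can detect 2 errors, correct 1 errors

3


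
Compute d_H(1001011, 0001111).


XOR: 1000100
Count of 1s: 2

2


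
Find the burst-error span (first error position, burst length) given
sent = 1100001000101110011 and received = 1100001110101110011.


XOR: 0000000110000000000

Burst at position 7, length 2


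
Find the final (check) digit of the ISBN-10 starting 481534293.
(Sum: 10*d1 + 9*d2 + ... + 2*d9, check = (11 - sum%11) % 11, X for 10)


Weighted sum: 234
234 mod 11 = 3

Check digit: 8


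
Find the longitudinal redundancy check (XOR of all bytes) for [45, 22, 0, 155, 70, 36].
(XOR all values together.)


XOR chain: 45 ^ 22 ^ 0 ^ 155 ^ 70 ^ 36 = 194

194


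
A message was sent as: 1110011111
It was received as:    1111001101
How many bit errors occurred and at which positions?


XOR: 0001010010

3 error(s) at position(s): 3, 5, 8


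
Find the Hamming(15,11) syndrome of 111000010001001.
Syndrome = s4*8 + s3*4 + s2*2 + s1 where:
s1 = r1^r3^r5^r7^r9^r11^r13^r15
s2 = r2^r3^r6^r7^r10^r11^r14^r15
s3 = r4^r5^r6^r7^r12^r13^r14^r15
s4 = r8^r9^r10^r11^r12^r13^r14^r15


s1=1, s2=1, s3=0, s4=1

Syndrome = 11 (error at position 11)


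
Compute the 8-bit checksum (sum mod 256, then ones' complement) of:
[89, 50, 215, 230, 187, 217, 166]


Sum = 1154 mod 256 = 130
Complement = 125

125


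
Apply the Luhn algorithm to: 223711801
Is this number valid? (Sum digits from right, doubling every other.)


Luhn sum = 26
26 mod 10 = 6

Invalid (Luhn sum mod 10 = 6)


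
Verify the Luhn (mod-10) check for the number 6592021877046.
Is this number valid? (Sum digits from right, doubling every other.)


Luhn sum = 58
58 mod 10 = 8

Invalid (Luhn sum mod 10 = 8)


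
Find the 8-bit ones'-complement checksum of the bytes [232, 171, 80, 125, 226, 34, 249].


Sum = 1117 mod 256 = 93
Complement = 162

162


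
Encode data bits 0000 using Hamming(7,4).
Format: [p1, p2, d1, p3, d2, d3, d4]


Parity bits: p1=0, p2=0, p3=0

0000000


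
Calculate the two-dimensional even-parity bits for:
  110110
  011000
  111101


Row parities: 001
Column parities: 010011

Row P: 001, Col P: 010011, Corner: 1


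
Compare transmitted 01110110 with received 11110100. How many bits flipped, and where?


XOR: 10000010

2 error(s) at position(s): 0, 6


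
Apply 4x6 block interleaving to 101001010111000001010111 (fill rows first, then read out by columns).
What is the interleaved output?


Matrix:
  101001
  010111
  000001
  010111
Read columns: 100001011000010101011111

100001011000010101011111


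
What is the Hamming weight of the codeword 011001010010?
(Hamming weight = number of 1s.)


Counting 1s in 011001010010

5


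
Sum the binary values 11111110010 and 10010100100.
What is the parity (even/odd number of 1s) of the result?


11111110010 = 2034
10010100100 = 1188
Sum = 3222 = 110010010110
1s count = 6

even parity (6 ones in 110010010110)


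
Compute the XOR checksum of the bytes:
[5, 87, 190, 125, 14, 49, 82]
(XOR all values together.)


XOR chain: 5 ^ 87 ^ 190 ^ 125 ^ 14 ^ 49 ^ 82 = 252

252


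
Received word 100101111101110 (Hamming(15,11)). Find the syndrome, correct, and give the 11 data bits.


Syndrome = 0: no error detected

Data: 00111101110 (no errors)


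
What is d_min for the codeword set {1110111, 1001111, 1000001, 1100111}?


Comparing all pairs, minimum distance: 1
Can detect 0 errors, correct 0 errors

1


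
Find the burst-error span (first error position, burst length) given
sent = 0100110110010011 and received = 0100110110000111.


XOR: 0000000000010100

Burst at position 11, length 3


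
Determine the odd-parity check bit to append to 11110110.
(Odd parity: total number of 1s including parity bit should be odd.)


Number of 1s in data: 6
Parity bit: 1

1


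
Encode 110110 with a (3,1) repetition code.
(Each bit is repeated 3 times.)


Each bit -> 3 copies

111111000111111000


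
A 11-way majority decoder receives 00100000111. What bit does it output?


Ones: 4 out of 11
Threshold: 6

0 (4/11 voted 1)


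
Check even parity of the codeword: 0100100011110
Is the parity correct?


Number of 1s: 6

Yes, parity is correct (6 ones)


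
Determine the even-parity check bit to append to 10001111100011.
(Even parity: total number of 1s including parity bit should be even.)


Number of 1s in data: 8
Parity bit: 0

0


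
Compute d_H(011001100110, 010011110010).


XOR: 001010010100
Count of 1s: 4

4


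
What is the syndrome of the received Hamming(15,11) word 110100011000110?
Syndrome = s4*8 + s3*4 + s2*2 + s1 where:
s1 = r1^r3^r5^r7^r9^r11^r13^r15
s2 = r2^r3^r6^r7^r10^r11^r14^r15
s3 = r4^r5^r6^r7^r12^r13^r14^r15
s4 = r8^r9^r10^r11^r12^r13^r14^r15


s1=1, s2=0, s3=1, s4=0

Syndrome = 5 (error at position 5)


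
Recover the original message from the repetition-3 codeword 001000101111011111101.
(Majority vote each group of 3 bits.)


Groups: 001, 000, 101, 111, 011, 111, 101
Majority votes: 0011111

0011111


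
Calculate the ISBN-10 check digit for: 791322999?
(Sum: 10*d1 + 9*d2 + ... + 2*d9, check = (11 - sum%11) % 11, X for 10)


Weighted sum: 283
283 mod 11 = 8

Check digit: 3


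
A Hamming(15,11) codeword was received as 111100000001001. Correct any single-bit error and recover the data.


Syndrome = 7: error at position 7

Data: 10010001001 (corrected bit 7)


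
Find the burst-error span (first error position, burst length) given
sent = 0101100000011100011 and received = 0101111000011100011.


XOR: 0000011000000000000

Burst at position 5, length 2


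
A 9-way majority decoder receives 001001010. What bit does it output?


Ones: 3 out of 9
Threshold: 5

0 (3/9 voted 1)


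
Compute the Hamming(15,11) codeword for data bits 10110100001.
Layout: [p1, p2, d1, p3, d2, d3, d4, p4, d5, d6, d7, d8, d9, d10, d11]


Parity bits: p1=1, p2=1, p3=1, p4=0

111101100100001


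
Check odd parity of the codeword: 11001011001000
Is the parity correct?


Number of 1s: 6

No, parity error (6 ones)


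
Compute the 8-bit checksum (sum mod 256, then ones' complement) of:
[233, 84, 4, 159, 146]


Sum = 626 mod 256 = 114
Complement = 141

141


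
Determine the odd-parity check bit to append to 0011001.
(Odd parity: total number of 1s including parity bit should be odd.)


Number of 1s in data: 3
Parity bit: 0

0


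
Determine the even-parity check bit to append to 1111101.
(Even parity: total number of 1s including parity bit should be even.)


Number of 1s in data: 6
Parity bit: 0

0


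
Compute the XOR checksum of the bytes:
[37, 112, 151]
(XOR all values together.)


XOR chain: 37 ^ 112 ^ 151 = 194

194


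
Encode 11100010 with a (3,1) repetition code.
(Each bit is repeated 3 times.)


Each bit -> 3 copies

111111111000000000111000


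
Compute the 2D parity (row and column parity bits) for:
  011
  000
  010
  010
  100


Row parities: 00111
Column parities: 111

Row P: 00111, Col P: 111, Corner: 1


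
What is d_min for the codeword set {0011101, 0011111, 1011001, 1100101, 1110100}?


Comparing all pairs, minimum distance: 1
Can detect 0 errors, correct 0 errors

1


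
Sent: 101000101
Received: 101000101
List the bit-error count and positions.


XOR: 000000000

0 errors (received matches sent)


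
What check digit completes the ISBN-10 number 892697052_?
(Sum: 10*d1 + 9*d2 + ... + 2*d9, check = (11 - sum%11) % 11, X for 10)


Weighted sum: 327
327 mod 11 = 8

Check digit: 3


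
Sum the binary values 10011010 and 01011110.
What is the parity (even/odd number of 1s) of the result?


10011010 = 154
01011110 = 94
Sum = 248 = 11111000
1s count = 5

odd parity (5 ones in 11111000)


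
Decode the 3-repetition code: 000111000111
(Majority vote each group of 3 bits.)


Groups: 000, 111, 000, 111
Majority votes: 0101

0101


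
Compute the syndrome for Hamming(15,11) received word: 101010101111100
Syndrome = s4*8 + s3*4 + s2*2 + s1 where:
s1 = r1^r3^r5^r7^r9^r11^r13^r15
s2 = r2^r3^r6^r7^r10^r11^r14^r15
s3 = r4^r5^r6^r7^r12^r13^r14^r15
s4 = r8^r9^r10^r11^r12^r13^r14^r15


s1=1, s2=0, s3=0, s4=1

Syndrome = 9 (error at position 9)


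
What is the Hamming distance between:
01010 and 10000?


XOR: 11010
Count of 1s: 3

3


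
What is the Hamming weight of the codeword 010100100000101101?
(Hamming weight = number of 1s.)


Counting 1s in 010100100000101101

7


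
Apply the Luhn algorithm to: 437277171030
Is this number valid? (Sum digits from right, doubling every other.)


Luhn sum = 47
47 mod 10 = 7

Invalid (Luhn sum mod 10 = 7)


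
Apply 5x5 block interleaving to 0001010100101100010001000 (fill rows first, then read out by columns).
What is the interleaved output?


Matrix:
  00010
  10100
  10110
  00100
  01000
Read columns: 0110000001011101010000000

0110000001011101010000000


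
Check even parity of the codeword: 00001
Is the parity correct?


Number of 1s: 1

No, parity error (1 ones)


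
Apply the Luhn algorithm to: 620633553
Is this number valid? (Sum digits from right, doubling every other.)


Luhn sum = 31
31 mod 10 = 1

Invalid (Luhn sum mod 10 = 1)


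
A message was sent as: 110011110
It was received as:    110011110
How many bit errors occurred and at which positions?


XOR: 000000000

0 errors (received matches sent)


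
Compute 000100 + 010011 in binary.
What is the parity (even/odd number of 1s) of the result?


000100 = 4
010011 = 19
Sum = 23 = 10111
1s count = 4

even parity (4 ones in 10111)


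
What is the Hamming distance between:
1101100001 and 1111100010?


XOR: 0010000011
Count of 1s: 3

3


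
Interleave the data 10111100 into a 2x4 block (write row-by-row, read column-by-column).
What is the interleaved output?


Matrix:
  1011
  1100
Read columns: 11011010

11011010


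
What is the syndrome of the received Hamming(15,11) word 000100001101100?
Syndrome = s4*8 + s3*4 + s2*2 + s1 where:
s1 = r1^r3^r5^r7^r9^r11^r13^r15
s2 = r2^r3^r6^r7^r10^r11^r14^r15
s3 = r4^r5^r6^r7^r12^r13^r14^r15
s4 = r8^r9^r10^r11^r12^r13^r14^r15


s1=0, s2=1, s3=1, s4=0

Syndrome = 6 (error at position 6)


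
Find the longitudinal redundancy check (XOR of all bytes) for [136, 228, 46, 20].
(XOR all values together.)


XOR chain: 136 ^ 228 ^ 46 ^ 20 = 86

86


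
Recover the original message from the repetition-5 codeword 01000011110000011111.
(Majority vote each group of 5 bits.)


Groups: 01000, 01111, 00000, 11111
Majority votes: 0101

0101


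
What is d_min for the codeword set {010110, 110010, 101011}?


Comparing all pairs, minimum distance: 2
Can detect 1 errors, correct 0 errors

2


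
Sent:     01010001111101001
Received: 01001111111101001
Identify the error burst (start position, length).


XOR: 00011110000000000

Burst at position 3, length 4


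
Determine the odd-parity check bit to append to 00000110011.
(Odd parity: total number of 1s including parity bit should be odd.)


Number of 1s in data: 4
Parity bit: 1

1


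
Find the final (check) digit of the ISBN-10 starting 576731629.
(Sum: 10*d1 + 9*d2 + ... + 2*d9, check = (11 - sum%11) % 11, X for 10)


Weighted sum: 281
281 mod 11 = 6

Check digit: 5


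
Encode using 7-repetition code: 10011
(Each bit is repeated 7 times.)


Each bit -> 7 copies

11111110000000000000011111111111111


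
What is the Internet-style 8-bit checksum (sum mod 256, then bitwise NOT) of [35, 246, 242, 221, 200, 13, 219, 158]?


Sum = 1334 mod 256 = 54
Complement = 201

201


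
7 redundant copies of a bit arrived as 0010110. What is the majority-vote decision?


Ones: 3 out of 7
Threshold: 4

0 (3/7 voted 1)


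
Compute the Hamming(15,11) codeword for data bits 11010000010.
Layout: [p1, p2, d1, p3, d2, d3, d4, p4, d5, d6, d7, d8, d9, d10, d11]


Parity bits: p1=1, p2=1, p3=1, p4=1

111110110000010


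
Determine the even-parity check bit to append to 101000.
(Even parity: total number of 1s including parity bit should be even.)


Number of 1s in data: 2
Parity bit: 0

0


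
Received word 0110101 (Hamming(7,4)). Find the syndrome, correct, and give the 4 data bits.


Syndrome = 3: error at position 3

Data: 0101 (corrected bit 3)


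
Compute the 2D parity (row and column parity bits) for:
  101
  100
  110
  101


Row parities: 0100
Column parities: 010

Row P: 0100, Col P: 010, Corner: 1


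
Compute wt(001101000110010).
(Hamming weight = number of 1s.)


Counting 1s in 001101000110010

6


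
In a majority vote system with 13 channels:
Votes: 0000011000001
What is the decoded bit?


Ones: 3 out of 13
Threshold: 7

0 (3/13 voted 1)


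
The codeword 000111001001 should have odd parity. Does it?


Number of 1s: 5

Yes, parity is correct (5 ones)


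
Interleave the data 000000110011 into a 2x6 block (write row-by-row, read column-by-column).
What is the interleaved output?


Matrix:
  000000
  110011
Read columns: 010100000101

010100000101


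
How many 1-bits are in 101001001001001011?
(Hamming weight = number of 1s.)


Counting 1s in 101001001001001011

8


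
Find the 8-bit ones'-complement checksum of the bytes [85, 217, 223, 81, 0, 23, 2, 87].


Sum = 718 mod 256 = 206
Complement = 49

49


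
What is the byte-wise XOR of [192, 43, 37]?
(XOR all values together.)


XOR chain: 192 ^ 43 ^ 37 = 206

206


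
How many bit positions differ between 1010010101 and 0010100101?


XOR: 1000110000
Count of 1s: 3

3


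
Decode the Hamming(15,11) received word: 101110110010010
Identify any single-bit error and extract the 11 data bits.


Syndrome = 9: error at position 9

Data: 11011010010 (corrected bit 9)


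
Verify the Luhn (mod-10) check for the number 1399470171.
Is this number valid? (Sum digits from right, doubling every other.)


Luhn sum = 45
45 mod 10 = 5

Invalid (Luhn sum mod 10 = 5)


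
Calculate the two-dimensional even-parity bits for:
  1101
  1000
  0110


Row parities: 110
Column parities: 0011

Row P: 110, Col P: 0011, Corner: 0


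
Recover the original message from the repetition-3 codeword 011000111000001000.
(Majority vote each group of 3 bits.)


Groups: 011, 000, 111, 000, 001, 000
Majority votes: 101000

101000


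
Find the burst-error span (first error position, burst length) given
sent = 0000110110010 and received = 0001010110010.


XOR: 0001100000000

Burst at position 3, length 2


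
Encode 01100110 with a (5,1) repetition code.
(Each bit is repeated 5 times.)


Each bit -> 5 copies

0000011111111110000000000111111111100000


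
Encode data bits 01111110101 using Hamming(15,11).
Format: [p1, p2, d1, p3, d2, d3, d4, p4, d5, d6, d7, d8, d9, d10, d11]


Parity bits: p1=0, p2=1, p3=1, p4=1

010111111110101


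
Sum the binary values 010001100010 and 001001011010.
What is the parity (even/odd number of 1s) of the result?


010001100010 = 1122
001001011010 = 602
Sum = 1724 = 11010111100
1s count = 7

odd parity (7 ones in 11010111100)


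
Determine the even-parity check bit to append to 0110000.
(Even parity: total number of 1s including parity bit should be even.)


Number of 1s in data: 2
Parity bit: 0

0


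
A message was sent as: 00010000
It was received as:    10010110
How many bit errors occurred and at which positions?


XOR: 10000110

3 error(s) at position(s): 0, 5, 6


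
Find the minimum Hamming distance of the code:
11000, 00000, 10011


Comparing all pairs, minimum distance: 2
Can detect 1 errors, correct 0 errors

2


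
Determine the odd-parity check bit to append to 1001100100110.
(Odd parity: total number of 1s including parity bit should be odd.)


Number of 1s in data: 6
Parity bit: 1

1


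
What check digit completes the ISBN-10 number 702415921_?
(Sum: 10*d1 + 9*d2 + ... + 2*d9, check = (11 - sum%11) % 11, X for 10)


Weighted sum: 189
189 mod 11 = 2

Check digit: 9


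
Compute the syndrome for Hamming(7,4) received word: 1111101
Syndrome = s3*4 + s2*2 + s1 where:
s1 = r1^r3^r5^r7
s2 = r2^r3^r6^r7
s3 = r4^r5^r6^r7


s1=0, s2=1, s3=1

Syndrome = 6 (error at position 6)


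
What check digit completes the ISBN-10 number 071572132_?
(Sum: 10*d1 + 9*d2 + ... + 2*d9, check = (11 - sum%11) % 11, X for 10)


Weighted sum: 175
175 mod 11 = 10

Check digit: 1


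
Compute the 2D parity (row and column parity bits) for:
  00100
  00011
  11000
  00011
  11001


Row parities: 10001
Column parities: 00101

Row P: 10001, Col P: 00101, Corner: 0


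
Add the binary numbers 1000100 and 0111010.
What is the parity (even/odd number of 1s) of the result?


1000100 = 68
0111010 = 58
Sum = 126 = 1111110
1s count = 6

even parity (6 ones in 1111110)


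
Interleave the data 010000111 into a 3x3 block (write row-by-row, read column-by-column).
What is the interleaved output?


Matrix:
  010
  000
  111
Read columns: 001101001

001101001


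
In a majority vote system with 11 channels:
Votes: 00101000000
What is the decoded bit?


Ones: 2 out of 11
Threshold: 6

0 (2/11 voted 1)


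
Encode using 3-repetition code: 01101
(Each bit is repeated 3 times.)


Each bit -> 3 copies

000111111000111


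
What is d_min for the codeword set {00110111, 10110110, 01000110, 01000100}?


Comparing all pairs, minimum distance: 1
Can detect 0 errors, correct 0 errors

1


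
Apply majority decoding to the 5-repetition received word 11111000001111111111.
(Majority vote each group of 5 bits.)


Groups: 11111, 00000, 11111, 11111
Majority votes: 1011

1011


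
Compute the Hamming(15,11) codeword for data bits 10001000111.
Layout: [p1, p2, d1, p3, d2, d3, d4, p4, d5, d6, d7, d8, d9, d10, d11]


Parity bits: p1=0, p2=1, p3=1, p4=0

011100001000111


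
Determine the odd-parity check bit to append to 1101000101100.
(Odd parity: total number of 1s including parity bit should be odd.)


Number of 1s in data: 6
Parity bit: 1

1


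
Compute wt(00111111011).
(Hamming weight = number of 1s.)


Counting 1s in 00111111011

8


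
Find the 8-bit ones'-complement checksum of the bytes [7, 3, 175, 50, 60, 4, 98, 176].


Sum = 573 mod 256 = 61
Complement = 194

194


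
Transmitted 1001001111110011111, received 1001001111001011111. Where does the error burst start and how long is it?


XOR: 0000000000111000000

Burst at position 10, length 3


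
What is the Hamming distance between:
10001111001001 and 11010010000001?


XOR: 01011101001000
Count of 1s: 6

6


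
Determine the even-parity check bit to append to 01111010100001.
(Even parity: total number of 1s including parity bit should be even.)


Number of 1s in data: 7
Parity bit: 1

1


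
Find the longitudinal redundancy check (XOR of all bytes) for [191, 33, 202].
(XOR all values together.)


XOR chain: 191 ^ 33 ^ 202 = 84

84


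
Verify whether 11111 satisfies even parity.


Number of 1s: 5

No, parity error (5 ones)


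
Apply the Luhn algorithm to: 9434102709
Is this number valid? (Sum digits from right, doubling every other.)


Luhn sum = 45
45 mod 10 = 5

Invalid (Luhn sum mod 10 = 5)


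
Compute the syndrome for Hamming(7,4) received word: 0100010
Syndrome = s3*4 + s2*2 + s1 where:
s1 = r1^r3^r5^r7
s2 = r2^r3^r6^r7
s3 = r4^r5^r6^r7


s1=0, s2=0, s3=1

Syndrome = 4 (error at position 4)


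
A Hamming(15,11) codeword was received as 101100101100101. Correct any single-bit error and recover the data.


Syndrome = 0: no error detected

Data: 10011100101 (no errors)


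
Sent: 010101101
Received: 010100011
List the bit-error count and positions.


XOR: 000001110

3 error(s) at position(s): 5, 6, 7


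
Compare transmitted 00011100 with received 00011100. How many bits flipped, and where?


XOR: 00000000

0 errors (received matches sent)


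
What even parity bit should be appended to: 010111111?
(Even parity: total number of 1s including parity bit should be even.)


Number of 1s in data: 7
Parity bit: 1

1


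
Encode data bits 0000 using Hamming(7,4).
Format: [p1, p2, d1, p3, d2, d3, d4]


Parity bits: p1=0, p2=0, p3=0

0000000


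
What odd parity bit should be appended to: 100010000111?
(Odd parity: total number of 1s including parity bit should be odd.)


Number of 1s in data: 5
Parity bit: 0

0


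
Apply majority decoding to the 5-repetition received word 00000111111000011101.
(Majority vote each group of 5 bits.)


Groups: 00000, 11111, 10000, 11101
Majority votes: 0101

0101


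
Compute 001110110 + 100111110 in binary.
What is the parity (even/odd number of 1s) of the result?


001110110 = 118
100111110 = 318
Sum = 436 = 110110100
1s count = 5

odd parity (5 ones in 110110100)


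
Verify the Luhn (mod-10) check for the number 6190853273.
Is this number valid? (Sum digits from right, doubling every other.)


Luhn sum = 41
41 mod 10 = 1

Invalid (Luhn sum mod 10 = 1)


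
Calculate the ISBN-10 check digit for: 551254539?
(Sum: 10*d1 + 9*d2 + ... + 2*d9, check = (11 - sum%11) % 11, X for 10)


Weighted sum: 214
214 mod 11 = 5

Check digit: 6


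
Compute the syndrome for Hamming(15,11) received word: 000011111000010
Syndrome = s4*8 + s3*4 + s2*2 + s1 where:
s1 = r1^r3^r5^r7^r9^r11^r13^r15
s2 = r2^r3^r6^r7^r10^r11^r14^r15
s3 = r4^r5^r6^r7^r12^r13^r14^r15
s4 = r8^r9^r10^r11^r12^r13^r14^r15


s1=1, s2=1, s3=0, s4=1

Syndrome = 11 (error at position 11)


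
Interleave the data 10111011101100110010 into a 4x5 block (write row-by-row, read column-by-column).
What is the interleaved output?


Matrix:
  10111
  01110
  11001
  10010
Read columns: 10110110110011011010

10110110110011011010


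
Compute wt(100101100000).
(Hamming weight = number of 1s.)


Counting 1s in 100101100000

4


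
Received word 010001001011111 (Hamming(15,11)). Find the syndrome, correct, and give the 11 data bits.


Syndrome = 6: error at position 6

Data: 00001011111 (corrected bit 6)


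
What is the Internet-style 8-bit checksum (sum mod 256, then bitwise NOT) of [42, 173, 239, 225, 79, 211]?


Sum = 969 mod 256 = 201
Complement = 54

54


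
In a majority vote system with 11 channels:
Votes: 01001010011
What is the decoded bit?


Ones: 5 out of 11
Threshold: 6

0 (5/11 voted 1)


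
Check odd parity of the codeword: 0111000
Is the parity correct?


Number of 1s: 3

Yes, parity is correct (3 ones)


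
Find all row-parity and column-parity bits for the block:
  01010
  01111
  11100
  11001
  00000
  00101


Row parities: 001100
Column parities: 00101

Row P: 001100, Col P: 00101, Corner: 0


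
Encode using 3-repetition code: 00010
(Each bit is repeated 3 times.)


Each bit -> 3 copies

000000000111000


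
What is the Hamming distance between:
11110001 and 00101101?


XOR: 11011100
Count of 1s: 5

5


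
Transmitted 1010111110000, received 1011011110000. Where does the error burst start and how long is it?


XOR: 0001100000000

Burst at position 3, length 2


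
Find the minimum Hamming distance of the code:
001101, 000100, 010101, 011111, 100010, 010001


Comparing all pairs, minimum distance: 1
Can detect 0 errors, correct 0 errors

1


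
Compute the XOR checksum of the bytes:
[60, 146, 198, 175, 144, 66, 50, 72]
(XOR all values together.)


XOR chain: 60 ^ 146 ^ 198 ^ 175 ^ 144 ^ 66 ^ 50 ^ 72 = 111

111


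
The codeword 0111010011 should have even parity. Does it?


Number of 1s: 6

Yes, parity is correct (6 ones)


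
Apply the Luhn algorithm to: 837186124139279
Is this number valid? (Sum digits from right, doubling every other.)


Luhn sum = 73
73 mod 10 = 3

Invalid (Luhn sum mod 10 = 3)


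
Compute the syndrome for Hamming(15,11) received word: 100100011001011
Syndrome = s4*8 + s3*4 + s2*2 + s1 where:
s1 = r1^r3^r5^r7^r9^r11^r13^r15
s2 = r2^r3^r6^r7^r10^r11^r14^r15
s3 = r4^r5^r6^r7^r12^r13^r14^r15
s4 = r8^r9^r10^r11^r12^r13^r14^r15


s1=1, s2=0, s3=0, s4=1

Syndrome = 9 (error at position 9)


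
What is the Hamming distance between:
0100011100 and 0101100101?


XOR: 0001111001
Count of 1s: 5

5


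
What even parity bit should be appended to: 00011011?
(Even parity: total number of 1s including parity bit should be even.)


Number of 1s in data: 4
Parity bit: 0

0
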